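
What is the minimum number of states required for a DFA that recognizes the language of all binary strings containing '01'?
Language: binary strings containing '01'
Lower bound (Myhill–Nerode): the prefixes ε, 0, 01 are pairwise distinguishable:
  ε vs 01: suffix ε distinguishes them (ε is rejected, 01 is accepted)
  0 vs 01: suffix ε distinguishes them (0 is rejected, 01 is accepted)
  ε vs 0: suffix 1 distinguishes them (ε·1 = 1 is rejected, 0·1 = 01 is accepted)
So any DFA needs at least 3 states.
Upper bound: a DFA with 3 states exists (one state per class above: 'no progress', 'last symbol 0', and 'seen 01' (accepting sink)).
Minimum states: 3

Final answer: 3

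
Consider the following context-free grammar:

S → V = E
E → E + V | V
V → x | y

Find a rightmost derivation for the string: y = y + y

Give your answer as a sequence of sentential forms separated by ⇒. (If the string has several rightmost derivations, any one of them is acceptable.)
Start with S.
Step 1: the rightmost non-terminal is S; apply S → V = E:  V = E
Step 2: the rightmost non-terminal is E; apply E → E + V:  V = E + V
Step 3: the rightmost non-terminal is V; apply V → y:  V = E + y
Step 4: the rightmost non-terminal is E; apply E → V:  V = V + y
Step 5: the rightmost non-terminal is V; apply V → y:  V = y + y
Step 6: the rightmost non-terminal is V; apply V → y:  y = y + y

Final answer: S ⇒ V = E ⇒ V = E + V ⇒ V = E + y ⇒ V = V + y ⇒ V = y + y ⇒ y = y + y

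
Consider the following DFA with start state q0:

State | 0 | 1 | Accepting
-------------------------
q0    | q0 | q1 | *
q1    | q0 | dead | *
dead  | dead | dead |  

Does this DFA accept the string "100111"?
Start in q0.
Read '1': q0 → q1
Read '0': q1 → q0
Read '0': q0 → q0
Read '1': q0 → q1
Read '1': q1 → dead
Read '1': dead → dead
Final state dead is not accepting, so the string is rejected.

Final answer: No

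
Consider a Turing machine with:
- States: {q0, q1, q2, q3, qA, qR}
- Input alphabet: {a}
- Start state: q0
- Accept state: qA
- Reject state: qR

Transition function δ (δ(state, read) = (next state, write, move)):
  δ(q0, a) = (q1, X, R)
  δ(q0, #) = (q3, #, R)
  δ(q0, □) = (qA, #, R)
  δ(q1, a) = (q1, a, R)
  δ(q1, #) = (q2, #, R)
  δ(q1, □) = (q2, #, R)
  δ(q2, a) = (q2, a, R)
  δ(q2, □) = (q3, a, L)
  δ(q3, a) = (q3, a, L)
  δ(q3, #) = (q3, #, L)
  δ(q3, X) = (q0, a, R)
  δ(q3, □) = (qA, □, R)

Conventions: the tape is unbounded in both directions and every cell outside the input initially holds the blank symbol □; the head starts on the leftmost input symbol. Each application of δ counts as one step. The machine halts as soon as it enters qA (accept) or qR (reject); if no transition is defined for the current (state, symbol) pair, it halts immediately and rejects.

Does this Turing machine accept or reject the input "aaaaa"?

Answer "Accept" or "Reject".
Trace (configuration after each step, as tape_left[state]tape_right with head position):
Step 0: [q0]aaaaa (head at position 0)
Step 1: X[q1]aaaa (head 1)
Step 2: Xa[q1]aaa (head 2)
Step 3: Xaa[q1]aa (head 3)
Step 4: Xaaa[q1]a (head 4)
Step 5: Xaaaa[q1]□ (head 5)
Step 6: Xaaaa#[q2]□ (head 6)
Step 7: Xaaaa[q3]#a (head 5)
Step 8: Xaaa[q3]a#a (head 4)
Step 9: Xaa[q3]aa#a (head 3)
Step 10: Xa[q3]aaa#a (head 2)
Step 11: X[q3]aaaa#a (head 1)
Step 12: [q3]Xaaaa#a (head 0)
Step 13: a[q0]aaaa#a (head 1)
Step 14: aX[q1]aaa#a (head 2)
Step 15: aXa[q1]aa#a (head 3)
Step 16: aXaa[q1]a#a (head 4)
Step 17: aXaaa[q1]#a (head 5)
Step 18: aXaaa#[q2]a (head 6)
Step 19: aXaaa#a[q2]□ (head 7)
Step 20: aXaaa#[q3]aa (head 6)
Step 21: aXaaa[q3]#aa (head 5)
Step 22: aXaa[q3]a#aa (head 4)
Step 23: aXa[q3]aa#aa (head 3)
Step 24: aX[q3]aaa#aa (head 2)
Step 25: a[q3]Xaaa#aa (head 1)
Step 26: aa[q0]aaa#aa (head 2)
Step 27: aaX[q1]aa#aa (head 3)
Step 28: aaXa[q1]a#aa (head 4)
Step 29: aaXaa[q1]#aa (head 5)
Step 30: aaXaa#[q2]aa (head 6)
Step 31: aaXaa#a[q2]a (head 7)
Step 32: aaXaa#aa[q2]□ (head 8)
Step 33: aaXaa#a[q3]aa (head 7)
Step 34: aaXaa#[q3]aaa (head 6)
Step 35: aaXaa[q3]#aaa (head 5)
Step 36: aaXa[q3]a#aaa (head 4)
Step 37: aaX[q3]aa#aaa (head 3)
Step 38: aa[q3]Xaa#aaa (head 2)
Step 39: aaa[q0]aa#aaa (head 3)
Step 40: aaaX[q1]a#aaa (head 4)
Step 41: aaaXa[q1]#aaa (head 5)
Step 42: aaaXa#[q2]aaa (head 6)
Step 43: aaaXa#a[q2]aa (head 7)
Step 44: aaaXa#aa[q2]a (head 8)
Step 45: aaaXa#aaa[q2]□ (head 9)
Step 46: aaaXa#aa[q3]aa (head 8)
Step 47: aaaXa#a[q3]aaa (head 7)
Step 48: aaaXa#[q3]aaaa (head 6)
Step 49: aaaXa[q3]#aaaa (head 5)
Step 50: aaaX[q3]a#aaaa (head 4)
Step 51: aaa[q3]Xa#aaaa (head 3)
Step 52: aaaa[q0]a#aaaa (head 4)
Step 53: aaaaX[q1]#aaaa (head 5)
Step 54: aaaaX#[q2]aaaa (head 6)
Step 55: aaaaX#a[q2]aaa (head 7)
Step 56: aaaaX#aa[q2]aa (head 8)
Step 57: aaaaX#aaa[q2]a (head 9)
Step 58: aaaaX#aaaa[q2]□ (head 10)
Step 59: aaaaX#aaa[q3]aa (head 9)
Step 60: aaaaX#aa[q3]aaa (head 8)
Step 61: aaaaX#a[q3]aaaa (head 7)
Step 62: aaaaX#[q3]aaaaa (head 6)
Step 63: aaaaX[q3]#aaaaa (head 5)
Step 64: aaaa[q3]X#aaaaa (head 4)
Step 65: aaaaa[q0]#aaaaa (head 5)
Step 66: aaaaa#[q3]aaaaa (head 6)
Step 67: aaaaa[q3]#aaaaa (head 5)
Step 68: aaaa[q3]a#aaaaa (head 4)
Step 69: aaa[q3]aa#aaaaa (head 3)
Step 70: aa[q3]aaa#aaaaa (head 2)
Step 71: a[q3]aaaa#aaaaa (head 1)
Step 72: [q3]aaaaa#aaaaa (head 0)
Step 73: [q3]□aaaaa#aaaaa (head -1)
Step 74: □[qA]aaaaa#aaaaa (head 0)
The machine is in qA, so it halts and accepts.

Final answer: Accept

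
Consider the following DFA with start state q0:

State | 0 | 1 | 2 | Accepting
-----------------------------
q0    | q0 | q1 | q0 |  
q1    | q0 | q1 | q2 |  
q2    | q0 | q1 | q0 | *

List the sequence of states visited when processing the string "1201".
q0 → q1 → q2 → q0 → q1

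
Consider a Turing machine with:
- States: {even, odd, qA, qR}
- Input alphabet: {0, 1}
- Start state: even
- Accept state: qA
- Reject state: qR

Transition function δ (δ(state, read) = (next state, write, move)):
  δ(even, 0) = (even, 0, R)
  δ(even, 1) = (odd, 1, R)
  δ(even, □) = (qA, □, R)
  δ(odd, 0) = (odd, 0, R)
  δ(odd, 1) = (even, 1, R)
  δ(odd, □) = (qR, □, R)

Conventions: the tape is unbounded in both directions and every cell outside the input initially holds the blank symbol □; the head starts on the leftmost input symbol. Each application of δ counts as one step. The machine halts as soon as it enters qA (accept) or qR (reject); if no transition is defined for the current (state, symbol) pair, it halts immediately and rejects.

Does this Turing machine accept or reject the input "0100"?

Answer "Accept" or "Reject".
Step 0: [even]0100 (head at position 0)
Step 1: δ(even, 0) = (even, 0, R)  ⊢  0[even]100 (head at position 1)
Step 2: δ(even, 1) = (odd, 1, R)  ⊢  01[odd]00 (head at position 2)
Step 3: δ(odd, 0) = (odd, 0, R)  ⊢  010[odd]0 (head at position 3)
Step 4: δ(odd, 0) = (odd, 0, R)  ⊢  0100[odd]□ (head at position 4)
Step 5: δ(odd, □) = (qR, □, R)  ⊢  0100□[qR]□ (head at position 5)
The machine is in qR, so it halts and rejects.

Final answer: Reject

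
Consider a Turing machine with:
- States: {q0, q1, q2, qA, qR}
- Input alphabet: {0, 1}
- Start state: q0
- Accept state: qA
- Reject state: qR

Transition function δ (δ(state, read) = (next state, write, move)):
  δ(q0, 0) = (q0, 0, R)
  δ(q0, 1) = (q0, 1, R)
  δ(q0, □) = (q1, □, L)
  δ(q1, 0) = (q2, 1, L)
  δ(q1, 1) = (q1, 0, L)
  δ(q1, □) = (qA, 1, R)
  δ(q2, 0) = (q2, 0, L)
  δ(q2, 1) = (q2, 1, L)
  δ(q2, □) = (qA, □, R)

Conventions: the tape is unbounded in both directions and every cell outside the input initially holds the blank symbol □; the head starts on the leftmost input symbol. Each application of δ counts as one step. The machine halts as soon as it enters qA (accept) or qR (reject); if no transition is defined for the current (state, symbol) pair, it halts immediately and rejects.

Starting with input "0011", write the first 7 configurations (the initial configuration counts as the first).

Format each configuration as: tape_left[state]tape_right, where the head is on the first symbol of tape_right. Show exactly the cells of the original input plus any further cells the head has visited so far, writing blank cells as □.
Step 0: [q0]0011 (head at position 0)
Step 1: δ(q0, 0) = (q0, 0, R)  ⊢  0[q0]011 (head at position 1)
Step 2: δ(q0, 0) = (q0, 0, R)  ⊢  00[q0]11 (head at position 2)
Step 3: δ(q0, 1) = (q0, 1, R)  ⊢  001[q0]1 (head at position 3)
Step 4: δ(q0, 1) = (q0, 1, R)  ⊢  0011[q0]□ (head at position 4)
Step 5: δ(q0, □) = (q1, □, L)  ⊢  001[q1]1□ (head at position 3)
Step 6: δ(q1, 1) = (q1, 0, L)  ⊢  00[q1]10□ (head at position 2)

Final answer: [q0]0011 ⊢ 0[q0]011 ⊢ 00[q0]11 ⊢ 001[q0]1 ⊢ 0011[q0]□ ⊢ 001[q1]1□ ⊢ 00[q1]10□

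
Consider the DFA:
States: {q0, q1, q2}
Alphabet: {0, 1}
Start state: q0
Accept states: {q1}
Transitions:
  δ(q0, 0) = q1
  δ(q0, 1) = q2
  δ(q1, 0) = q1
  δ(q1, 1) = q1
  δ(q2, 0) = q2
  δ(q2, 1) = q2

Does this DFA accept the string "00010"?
Processing string "00010":
  q0 --0--> q1
  q1 --0--> q1
  q1 --0--> q1
  q1 --1--> q1
  q1 --0--> q1
Final state: q1
Accept states: {q1}
q1 is an accept state, so the string is accepted.

Final answer: Yes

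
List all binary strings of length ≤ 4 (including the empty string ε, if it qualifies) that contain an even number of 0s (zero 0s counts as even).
Checking every binary string of length 0 to 4:
  Length 0: accepted: ε | rejected: (none)
  Length 1: accepted: 1 | rejected: 0
  Length 2: accepted: 00, 11 | rejected: 01, 10
  Length 3: accepted: 001, 010, 100, 111 | rejected: 000, 011, 101, 110
  Length 4: accepted: 0000, 0011, 0101, 0110, 1001, 1010, 1100, 1111 | rejected: 0001, 0010, 0100, 0111, 1000, 1011, 1101, 1110
Total: 16 string(s).

Final answer: ε, 1, 00, 11, 001, 010, 100, 111, 0000, 0011, 0101, 0110, 1001, 1010, 1100, 1111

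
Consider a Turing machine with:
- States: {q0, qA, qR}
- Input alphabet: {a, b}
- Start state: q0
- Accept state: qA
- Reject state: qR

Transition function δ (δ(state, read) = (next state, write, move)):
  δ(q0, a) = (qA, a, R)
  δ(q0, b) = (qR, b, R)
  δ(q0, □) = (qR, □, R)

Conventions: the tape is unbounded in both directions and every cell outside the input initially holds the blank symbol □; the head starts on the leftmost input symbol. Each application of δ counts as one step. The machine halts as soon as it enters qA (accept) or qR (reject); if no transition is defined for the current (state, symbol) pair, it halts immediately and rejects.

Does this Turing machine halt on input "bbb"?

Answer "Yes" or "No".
Step 0: [q0]bbb (head at position 0)
Step 1: δ(q0, b) = (qR, b, R)  ⊢  b[qR]bb (head at position 1)
The machine is in qR, so it halts and rejects.
It halts after 1 steps.

Final answer: Yes - halts after 1 steps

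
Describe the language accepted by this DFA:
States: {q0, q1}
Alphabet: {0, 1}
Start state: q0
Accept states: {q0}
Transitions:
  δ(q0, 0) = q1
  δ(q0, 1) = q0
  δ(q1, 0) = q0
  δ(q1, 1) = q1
Analyzing the DFA structure:
Start state: q0
Accept states: {q0}
Interpreting what each state remembers (checking against the transitions):
  q0: an even number of 0s has been read so far
  q1: an odd number of 0s has been read so far
  δ(q0, 0): in q0 (an even number of 0s has been read so far), after reading 0 we have: an odd number of 0s has been read so far → q1
  δ(q0, 1): in q0 (an even number of 0s has been read so far), after reading 1 we have: an even number of 0s has been read so far → q0
  δ(q1, 0): in q1 (an odd number of 0s has been read so far), after reading 0 we have: an even number of 0s has been read so far → q0
  δ(q1, 1): in q1 (an odd number of 0s has been read so far), after reading 1 we have: an odd number of 0s has been read so far → q1
A string is accepted iff it ends in {q0}, i.e. an even number of 0s has been read so far.
Language: All binary strings with an even number of 0s

Final answer: All binary strings with an even number of 0s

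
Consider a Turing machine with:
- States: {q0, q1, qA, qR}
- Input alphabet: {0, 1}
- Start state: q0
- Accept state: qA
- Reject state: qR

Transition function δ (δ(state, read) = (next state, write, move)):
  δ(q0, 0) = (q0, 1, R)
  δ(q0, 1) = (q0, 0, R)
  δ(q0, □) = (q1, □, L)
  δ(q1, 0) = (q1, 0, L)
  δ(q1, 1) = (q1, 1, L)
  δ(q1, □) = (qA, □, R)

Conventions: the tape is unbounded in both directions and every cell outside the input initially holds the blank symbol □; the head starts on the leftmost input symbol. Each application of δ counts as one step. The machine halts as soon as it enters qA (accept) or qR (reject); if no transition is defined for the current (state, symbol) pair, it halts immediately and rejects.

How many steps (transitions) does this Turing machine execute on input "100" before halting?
Step 0: [q0]100 (head at position 0)
Step 1: δ(q0, 1) = (q0, 0, R)  ⊢  0[q0]00 (head at position 1)
Step 2: δ(q0, 0) = (q0, 1, R)  ⊢  01[q0]0 (head at position 2)
Step 3: δ(q0, 0) = (q0, 1, R)  ⊢  011[q0]□ (head at position 3)
Step 4: δ(q0, □) = (q1, □, L)  ⊢  01[q1]1□ (head at position 2)
Step 5: δ(q1, 1) = (q1, 1, L)  ⊢  0[q1]11□ (head at position 1)
Step 6: δ(q1, 1) = (q1, 1, L)  ⊢  [q1]011□ (head at position 0)
Step 7: δ(q1, 0) = (q1, 0, L)  ⊢  [q1]□011□ (head at position -1)
Step 8: δ(q1, □) = (qA, □, R)  ⊢  □[qA]011□ (head at position 0)
The machine is in qA, so it halts and accepts.
Number of transitions executed: 8.

Final answer: 8 steps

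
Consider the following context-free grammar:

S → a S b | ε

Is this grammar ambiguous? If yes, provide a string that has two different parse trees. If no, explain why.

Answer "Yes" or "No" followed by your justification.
At every step exactly one production applies: if the remaining string to generate is non-empty it starts with a and ends with b, forcing S → a S b; if it is empty, S → ε is forced. Hence each string a^n b^n has exactly one derivation (S → a S b applied n times, then S → ε) and one parse tree.

Final answer: No - the grammar is unambiguous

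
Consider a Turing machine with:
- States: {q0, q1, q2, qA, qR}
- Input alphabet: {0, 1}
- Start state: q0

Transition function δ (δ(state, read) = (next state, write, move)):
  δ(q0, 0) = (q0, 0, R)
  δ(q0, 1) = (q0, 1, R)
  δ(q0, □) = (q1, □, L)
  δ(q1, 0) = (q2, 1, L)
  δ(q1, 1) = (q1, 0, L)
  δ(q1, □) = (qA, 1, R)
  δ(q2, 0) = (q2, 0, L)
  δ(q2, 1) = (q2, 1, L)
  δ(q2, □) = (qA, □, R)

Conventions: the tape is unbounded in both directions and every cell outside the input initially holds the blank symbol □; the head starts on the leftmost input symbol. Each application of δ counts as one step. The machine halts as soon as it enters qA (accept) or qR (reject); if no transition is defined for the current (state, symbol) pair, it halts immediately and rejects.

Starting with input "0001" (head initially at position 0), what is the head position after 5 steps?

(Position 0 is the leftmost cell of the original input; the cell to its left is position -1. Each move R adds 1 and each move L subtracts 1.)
Step 0: [q0]0001 (head at position 0)
Step 1: δ(q0, 0) = (q0, 0, R)  ⊢  0[q0]001 (head at position 1)
Step 2: δ(q0, 0) = (q0, 0, R)  ⊢  00[q0]01 (head at position 2)
Step 3: δ(q0, 0) = (q0, 0, R)  ⊢  000[q0]1 (head at position 3)
Step 4: δ(q0, 1) = (q0, 1, R)  ⊢  0001[q0]□ (head at position 4)
Step 5: δ(q0, □) = (q1, □, L)  ⊢  000[q1]1□ (head at position 3)
Head position after 5 steps: 3

Final answer: Position 3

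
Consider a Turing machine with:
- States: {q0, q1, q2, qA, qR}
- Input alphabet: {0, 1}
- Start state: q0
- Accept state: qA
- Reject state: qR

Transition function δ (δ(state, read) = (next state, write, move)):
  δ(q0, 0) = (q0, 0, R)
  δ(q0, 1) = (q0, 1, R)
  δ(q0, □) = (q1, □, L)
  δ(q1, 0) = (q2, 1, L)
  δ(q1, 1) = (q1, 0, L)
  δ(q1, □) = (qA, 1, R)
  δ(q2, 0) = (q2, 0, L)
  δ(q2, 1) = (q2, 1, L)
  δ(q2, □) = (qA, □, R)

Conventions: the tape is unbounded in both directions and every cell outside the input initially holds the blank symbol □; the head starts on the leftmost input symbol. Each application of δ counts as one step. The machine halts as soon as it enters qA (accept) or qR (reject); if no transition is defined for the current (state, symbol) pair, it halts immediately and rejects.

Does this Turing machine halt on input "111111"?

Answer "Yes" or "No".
Step 0: [q0]111111 (head at position 0)
Step 1: δ(q0, 1) = (q0, 1, R)  ⊢  1[q0]11111 (head at position 1)
Step 2: δ(q0, 1) = (q0, 1, R)  ⊢  11[q0]1111 (head at position 2)
Step 3: δ(q0, 1) = (q0, 1, R)  ⊢  111[q0]111 (head at position 3)
Step 4: δ(q0, 1) = (q0, 1, R)  ⊢  1111[q0]11 (head at position 4)
Step 5: δ(q0, 1) = (q0, 1, R)  ⊢  11111[q0]1 (head at position 5)
Step 6: δ(q0, 1) = (q0, 1, R)  ⊢  111111[q0]□ (head at position 6)
Step 7: δ(q0, □) = (q1, □, L)  ⊢  11111[q1]1□ (head at position 5)
Step 8: δ(q1, 1) = (q1, 0, L)  ⊢  1111[q1]10□ (head at position 4)
Step 9: δ(q1, 1) = (q1, 0, L)  ⊢  111[q1]100□ (head at position 3)
Step 10: δ(q1, 1) = (q1, 0, L)  ⊢  11[q1]1000□ (head at position 2)
Step 11: δ(q1, 1) = (q1, 0, L)  ⊢  1[q1]10000□ (head at position 1)
Step 12: δ(q1, 1) = (q1, 0, L)  ⊢  [q1]100000□ (head at position 0)
Step 13: δ(q1, 1) = (q1, 0, L)  ⊢  [q1]□000000□ (head at position -1)
Step 14: δ(q1, □) = (qA, 1, R)  ⊢  1[qA]000000□ (head at position 0)
The machine is in qA, so it halts and accepts.
It halts after 14 steps.

Final answer: Yes - halts after 14 steps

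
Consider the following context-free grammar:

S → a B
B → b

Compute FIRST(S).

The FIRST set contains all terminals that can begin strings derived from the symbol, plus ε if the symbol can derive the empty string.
S has the single production S → a B, whose right-hand side begins with the terminal a. So FIRST(S) = {a}.

Final answer: {a}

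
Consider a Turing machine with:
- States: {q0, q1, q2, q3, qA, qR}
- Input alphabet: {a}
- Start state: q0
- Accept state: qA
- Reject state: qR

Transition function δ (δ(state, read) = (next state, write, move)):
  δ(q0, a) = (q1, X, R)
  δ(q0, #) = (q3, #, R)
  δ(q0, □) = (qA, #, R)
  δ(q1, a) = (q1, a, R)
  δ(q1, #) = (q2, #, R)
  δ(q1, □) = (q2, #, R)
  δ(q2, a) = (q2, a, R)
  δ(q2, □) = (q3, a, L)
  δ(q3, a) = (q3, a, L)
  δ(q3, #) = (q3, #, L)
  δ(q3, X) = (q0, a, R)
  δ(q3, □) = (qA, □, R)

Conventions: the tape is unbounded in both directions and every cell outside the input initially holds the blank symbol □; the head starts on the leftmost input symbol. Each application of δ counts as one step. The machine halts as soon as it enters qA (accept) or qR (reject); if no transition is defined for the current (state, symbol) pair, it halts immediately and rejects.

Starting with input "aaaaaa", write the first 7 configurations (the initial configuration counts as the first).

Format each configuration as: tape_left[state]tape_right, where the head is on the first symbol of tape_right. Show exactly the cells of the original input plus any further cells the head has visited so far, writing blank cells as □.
Step 0: [q0]aaaaaa (head at position 0)
Step 1: δ(q0, a) = (q1, X, R)  ⊢  X[q1]aaaaa (head at position 1)
Step 2: δ(q1, a) = (q1, a, R)  ⊢  Xa[q1]aaaa (head at position 2)
Step 3: δ(q1, a) = (q1, a, R)  ⊢  Xaa[q1]aaa (head at position 3)
Step 4: δ(q1, a) = (q1, a, R)  ⊢  Xaaa[q1]aa (head at position 4)
Step 5: δ(q1, a) = (q1, a, R)  ⊢  Xaaaa[q1]a (head at position 5)
Step 6: δ(q1, a) = (q1, a, R)  ⊢  Xaaaaa[q1]□ (head at position 6)

Final answer: [q0]aaaaaa ⊢ X[q1]aaaaa ⊢ Xa[q1]aaaa ⊢ Xaa[q1]aaa ⊢ Xaaa[q1]aa ⊢ Xaaaa[q1]a ⊢ Xaaaaa[q1]□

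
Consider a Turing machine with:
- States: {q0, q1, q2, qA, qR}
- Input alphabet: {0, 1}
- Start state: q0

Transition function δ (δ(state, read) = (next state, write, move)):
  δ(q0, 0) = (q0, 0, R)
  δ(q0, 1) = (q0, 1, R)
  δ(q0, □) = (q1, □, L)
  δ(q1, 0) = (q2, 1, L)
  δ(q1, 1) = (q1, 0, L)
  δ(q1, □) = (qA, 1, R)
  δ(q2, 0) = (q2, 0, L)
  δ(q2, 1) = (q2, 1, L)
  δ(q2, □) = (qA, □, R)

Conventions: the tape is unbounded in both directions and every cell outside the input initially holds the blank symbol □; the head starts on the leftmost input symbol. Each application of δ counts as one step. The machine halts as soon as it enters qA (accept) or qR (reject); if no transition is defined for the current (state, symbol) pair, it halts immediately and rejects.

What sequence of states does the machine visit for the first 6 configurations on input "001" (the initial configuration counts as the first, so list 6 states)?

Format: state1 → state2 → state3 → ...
Step 0: [q0]001 (head at position 0)
Step 1: δ(q0, 0) = (q0, 0, R)  ⊢  0[q0]01 (head at position 1)
Step 2: δ(q0, 0) = (q0, 0, R)  ⊢  00[q0]1 (head at position 2)
Step 3: δ(q0, 1) = (q0, 1, R)  ⊢  001[q0]□ (head at position 3)
Step 4: δ(q0, □) = (q1, □, L)  ⊢  00[q1]1□ (head at position 2)
Step 5: δ(q1, 1) = (q1, 0, L)  ⊢  0[q1]00□ (head at position 1)
Reading off the states of these 6 configurations: q0 → q0 → q0 → q0 → q1 → q1

Final answer: q0 → q0 → q0 → q0 → q1 → q1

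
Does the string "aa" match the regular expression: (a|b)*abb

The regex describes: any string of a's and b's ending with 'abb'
No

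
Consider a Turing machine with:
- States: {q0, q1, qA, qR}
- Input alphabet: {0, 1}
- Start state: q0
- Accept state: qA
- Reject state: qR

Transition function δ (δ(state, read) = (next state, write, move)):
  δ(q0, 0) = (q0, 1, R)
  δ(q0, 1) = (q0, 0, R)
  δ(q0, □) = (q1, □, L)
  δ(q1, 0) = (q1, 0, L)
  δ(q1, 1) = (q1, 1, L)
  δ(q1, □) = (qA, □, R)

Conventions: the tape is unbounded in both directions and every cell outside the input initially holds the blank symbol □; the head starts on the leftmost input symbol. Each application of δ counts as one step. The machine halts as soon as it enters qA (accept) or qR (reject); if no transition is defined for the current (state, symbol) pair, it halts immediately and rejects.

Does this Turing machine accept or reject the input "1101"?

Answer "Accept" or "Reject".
Step 0: [q0]1101 (head at position 0)
Step 1: δ(q0, 1) = (q0, 0, R)  ⊢  0[q0]101 (head at position 1)
Step 2: δ(q0, 1) = (q0, 0, R)  ⊢  00[q0]01 (head at position 2)
Step 3: δ(q0, 0) = (q0, 1, R)  ⊢  001[q0]1 (head at position 3)
Step 4: δ(q0, 1) = (q0, 0, R)  ⊢  0010[q0]□ (head at position 4)
Step 5: δ(q0, □) = (q1, □, L)  ⊢  001[q1]0□ (head at position 3)
Step 6: δ(q1, 0) = (q1, 0, L)  ⊢  00[q1]10□ (head at position 2)
Step 7: δ(q1, 1) = (q1, 1, L)  ⊢  0[q1]010□ (head at position 1)
Step 8: δ(q1, 0) = (q1, 0, L)  ⊢  [q1]0010□ (head at position 0)
Step 9: δ(q1, 0) = (q1, 0, L)  ⊢  [q1]□0010□ (head at position -1)
Step 10: δ(q1, □) = (qA, □, R)  ⊢  □[qA]0010□ (head at position 0)
The machine is in qA, so it halts and accepts.

Final answer: Accept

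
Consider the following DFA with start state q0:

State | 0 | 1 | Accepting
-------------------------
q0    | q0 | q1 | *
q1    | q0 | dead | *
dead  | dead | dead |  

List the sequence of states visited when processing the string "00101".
q0 → q0 → q0 → q1 → q0 → q1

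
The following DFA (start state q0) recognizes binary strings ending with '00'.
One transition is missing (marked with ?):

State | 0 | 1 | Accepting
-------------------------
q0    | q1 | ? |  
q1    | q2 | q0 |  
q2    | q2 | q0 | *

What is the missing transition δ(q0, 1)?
q0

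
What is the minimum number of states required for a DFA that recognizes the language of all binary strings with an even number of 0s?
Language: binary strings with an even number of 0s
Lower bound (Myhill–Nerode): the prefixes ε, 0 are pairwise distinguishable:
  ε vs 0: suffix ε distinguishes them (ε has zero 0s (accepted), 0 has one 0 (rejected))
So any DFA needs at least 2 states.
Upper bound: a DFA with 2 states exists (one state per class above).
Minimum states: 2

Final answer: 2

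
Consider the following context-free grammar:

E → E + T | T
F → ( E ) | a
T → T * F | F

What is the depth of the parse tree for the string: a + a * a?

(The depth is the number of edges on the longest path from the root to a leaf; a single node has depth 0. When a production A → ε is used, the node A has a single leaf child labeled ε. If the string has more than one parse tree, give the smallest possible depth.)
The grammar is unambiguous; the parse tree of a + a * a is:
E → E + T at the root (depth 0).
  Left E (depth 1) → T (2) → F (3) → a (4).
  Right T (depth 1) → T * F; that T (2) → F (3) → a (4); F (2) → a (3).
The longest root-to-leaf paths have 4 edges.
Depth = 4.

Final answer: 4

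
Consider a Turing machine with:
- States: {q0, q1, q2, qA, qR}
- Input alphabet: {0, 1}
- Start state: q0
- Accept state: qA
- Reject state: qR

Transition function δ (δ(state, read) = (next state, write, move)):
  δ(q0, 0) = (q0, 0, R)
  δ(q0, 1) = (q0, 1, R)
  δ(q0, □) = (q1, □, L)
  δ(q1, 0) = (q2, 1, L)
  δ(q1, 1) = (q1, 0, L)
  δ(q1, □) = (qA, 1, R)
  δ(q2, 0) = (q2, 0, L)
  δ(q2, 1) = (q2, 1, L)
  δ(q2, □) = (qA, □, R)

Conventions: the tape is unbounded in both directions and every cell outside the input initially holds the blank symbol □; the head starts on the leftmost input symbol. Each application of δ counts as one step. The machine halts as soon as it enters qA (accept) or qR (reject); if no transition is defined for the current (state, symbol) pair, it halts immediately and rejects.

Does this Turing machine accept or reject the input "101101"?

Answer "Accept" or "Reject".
Step 0: [q0]101101 (head at position 0)
Step 1: δ(q0, 1) = (q0, 1, R)  ⊢  1[q0]01101 (head at position 1)
Step 2: δ(q0, 0) = (q0, 0, R)  ⊢  10[q0]1101 (head at position 2)
Step 3: δ(q0, 1) = (q0, 1, R)  ⊢  101[q0]101 (head at position 3)
Step 4: δ(q0, 1) = (q0, 1, R)  ⊢  1011[q0]01 (head at position 4)
Step 5: δ(q0, 0) = (q0, 0, R)  ⊢  10110[q0]1 (head at position 5)
Step 6: δ(q0, 1) = (q0, 1, R)  ⊢  101101[q0]□ (head at position 6)
Step 7: δ(q0, □) = (q1, □, L)  ⊢  10110[q1]1□ (head at position 5)
Step 8: δ(q1, 1) = (q1, 0, L)  ⊢  1011[q1]00□ (head at position 4)
Step 9: δ(q1, 0) = (q2, 1, L)  ⊢  101[q2]110□ (head at position 3)
Step 10: δ(q2, 1) = (q2, 1, L)  ⊢  10[q2]1110□ (head at position 2)
Step 11: δ(q2, 1) = (q2, 1, L)  ⊢  1[q2]01110□ (head at position 1)
Step 12: δ(q2, 0) = (q2, 0, L)  ⊢  [q2]101110□ (head at position 0)
Step 13: δ(q2, 1) = (q2, 1, L)  ⊢  [q2]□101110□ (head at position -1)
Step 14: δ(q2, □) = (qA, □, R)  ⊢  □[qA]101110□ (head at position 0)
The machine is in qA, so it halts and accepts.

Final answer: Accept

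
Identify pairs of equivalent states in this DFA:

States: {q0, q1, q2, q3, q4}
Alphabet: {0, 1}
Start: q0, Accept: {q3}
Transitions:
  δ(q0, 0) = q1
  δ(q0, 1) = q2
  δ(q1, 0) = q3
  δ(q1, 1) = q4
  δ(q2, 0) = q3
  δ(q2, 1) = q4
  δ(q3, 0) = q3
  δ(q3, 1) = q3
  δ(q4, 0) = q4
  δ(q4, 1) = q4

Using the table-filling algorithm:
Round 0 – mark pairs where exactly one state is accepting: (q0,q3), (q1,q3), (q2,q3), (q3,q4)
Round 1 – newly marked: (q0,q1) [on 0: q1 vs q3, already marked]; (q0,q2) [on 0: q1 vs q3, already marked]; (q1,q4) [on 0: q3 vs q4, already marked]; (q2,q4) [on 0: q3 vs q4, already marked]
Round 2 – newly marked: (q0,q4) [on 0: q1 vs q4, already marked]
No further pairs can be marked.
(q1, q2) unmarked: δ(q1,0)=q3, δ(q2,0)=q3; δ(q1,1)=q4, δ(q2,1)=q4 → equivalent
Equivalent pairs: (q1, q2)

Final answer: Equivalent pairs: (q1, q2)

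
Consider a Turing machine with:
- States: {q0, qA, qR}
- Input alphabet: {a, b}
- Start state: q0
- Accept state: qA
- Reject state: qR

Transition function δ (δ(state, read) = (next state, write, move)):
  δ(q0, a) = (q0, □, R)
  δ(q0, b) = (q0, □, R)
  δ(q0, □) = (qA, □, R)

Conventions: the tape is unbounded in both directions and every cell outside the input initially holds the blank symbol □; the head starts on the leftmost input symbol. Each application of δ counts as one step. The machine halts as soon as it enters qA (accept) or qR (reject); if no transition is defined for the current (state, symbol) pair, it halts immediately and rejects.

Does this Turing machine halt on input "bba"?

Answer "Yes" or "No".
Step 0: [q0]bba (head at position 0)
Step 1: δ(q0, b) = (q0, □, R)  ⊢  □[q0]ba (head at position 1)
Step 2: δ(q0, b) = (q0, □, R)  ⊢  □□[q0]a (head at position 2)
Step 3: δ(q0, a) = (q0, □, R)  ⊢  □□□[q0]□ (head at position 3)
Step 4: δ(q0, □) = (qA, □, R)  ⊢  □□□□[qA]□ (head at position 4)
The machine is in qA, so it halts and accepts.
It halts after 4 steps.

Final answer: Yes - halts after 4 steps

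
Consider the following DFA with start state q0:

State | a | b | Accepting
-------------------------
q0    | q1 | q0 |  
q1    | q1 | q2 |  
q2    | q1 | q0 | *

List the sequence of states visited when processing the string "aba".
q0 → q1 → q2 → q1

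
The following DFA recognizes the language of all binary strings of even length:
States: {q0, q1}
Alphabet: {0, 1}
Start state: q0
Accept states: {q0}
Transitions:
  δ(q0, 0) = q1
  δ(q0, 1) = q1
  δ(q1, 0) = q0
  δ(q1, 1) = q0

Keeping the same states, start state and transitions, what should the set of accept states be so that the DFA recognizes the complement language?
The DFA is complete (every state has a transition on every symbol), so the complement
is recognized by the same DFA with accepting and non-accepting states swapped.
Original accept states: {q0}
Complement accept states = All states - Original accept states
= {q0, q1} - {q0}
= {q1}
Complement language: strings of ODD length

Final answer: {q1}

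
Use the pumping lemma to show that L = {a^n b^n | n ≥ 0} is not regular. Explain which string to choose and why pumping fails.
Language: L = {a^n b^n | n ≥ 0} (equal numbers of a's followed by b's)
Step 1: Assume for contradiction that L is regular, with pumping length p.
Step 2: Choose s = a^p b^p. Then s ∈ L (it has p a's followed by p b's) and |s| ≥ p.
Step 3: Consider any decomposition s = xyz with |xy| ≤ p and |y| > 0. Since |xy| ≤ p and the first p symbols of s are all a's, y = a^k for some k with 1 ≤ k ≤ p.
Step 4: Pumping up (i = 2): xy²z = a^(p+k) b^p, which has more a's than b's, so xy²z ∉ L.
This contradicts the pumping lemma, so L is not regular.

Final answer: Choose s = a^p b^p. Since |xy| ≤ p, y = a^k with k ≥ 1. Then xy²z = a^(p+k) b^p ∉ L.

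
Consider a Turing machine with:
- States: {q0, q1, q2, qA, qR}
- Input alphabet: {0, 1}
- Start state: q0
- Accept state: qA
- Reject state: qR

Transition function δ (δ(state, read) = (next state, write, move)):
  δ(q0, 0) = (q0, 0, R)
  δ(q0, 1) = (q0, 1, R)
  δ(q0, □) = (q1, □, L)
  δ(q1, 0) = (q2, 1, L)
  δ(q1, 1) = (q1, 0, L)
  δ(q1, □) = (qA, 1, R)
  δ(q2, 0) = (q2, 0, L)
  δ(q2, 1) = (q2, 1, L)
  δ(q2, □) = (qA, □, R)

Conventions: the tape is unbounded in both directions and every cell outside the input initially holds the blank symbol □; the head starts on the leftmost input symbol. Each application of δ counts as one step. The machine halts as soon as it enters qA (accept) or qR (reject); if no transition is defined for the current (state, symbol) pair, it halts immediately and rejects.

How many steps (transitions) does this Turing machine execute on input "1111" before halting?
Step 0: [q0]1111 (head at position 0)
Step 1: δ(q0, 1) = (q0, 1, R)  ⊢  1[q0]111 (head at position 1)
Step 2: δ(q0, 1) = (q0, 1, R)  ⊢  11[q0]11 (head at position 2)
Step 3: δ(q0, 1) = (q0, 1, R)  ⊢  111[q0]1 (head at position 3)
Step 4: δ(q0, 1) = (q0, 1, R)  ⊢  1111[q0]□ (head at position 4)
Step 5: δ(q0, □) = (q1, □, L)  ⊢  111[q1]1□ (head at position 3)
Step 6: δ(q1, 1) = (q1, 0, L)  ⊢  11[q1]10□ (head at position 2)
Step 7: δ(q1, 1) = (q1, 0, L)  ⊢  1[q1]100□ (head at position 1)
Step 8: δ(q1, 1) = (q1, 0, L)  ⊢  [q1]1000□ (head at position 0)
Step 9: δ(q1, 1) = (q1, 0, L)  ⊢  [q1]□0000□ (head at position -1)
Step 10: δ(q1, □) = (qA, 1, R)  ⊢  1[qA]0000□ (head at position 0)
The machine is in qA, so it halts and accepts.
Number of transitions executed: 10.

Final answer: 10 steps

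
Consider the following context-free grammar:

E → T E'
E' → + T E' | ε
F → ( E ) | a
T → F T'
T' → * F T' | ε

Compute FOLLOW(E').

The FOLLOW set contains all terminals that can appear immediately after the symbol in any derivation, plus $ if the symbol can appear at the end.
Useful FIRST sets: FIRST(E') = {+, ε}, FIRST(T') = {*, ε} (both E' and T' are nullable).
FOLLOW(E): E is the start symbol → $; E appears in F → ( E ) followed by ')' → FOLLOW(E) = {), $}.
FOLLOW(E'): E' appears at the right end of E → T E' and of E' → + T E', so FOLLOW(E') ⊇ FOLLOW(E) (the second occurrence adds nothing new). FOLLOW(E') = {), $}.

Final answer: {$, )}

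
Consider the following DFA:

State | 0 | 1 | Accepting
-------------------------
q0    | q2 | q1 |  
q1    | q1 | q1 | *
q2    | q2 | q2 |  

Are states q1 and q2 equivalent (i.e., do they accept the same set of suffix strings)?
Try the suffix ε (the empty string).
From q1: q1 — accepting.
From q2: q2 — not accepting.
The two states disagree on this suffix, so they are not equivalent.

Final answer: No. Distinguishing string: ε (the empty string) - accepted from q1 but not from q2.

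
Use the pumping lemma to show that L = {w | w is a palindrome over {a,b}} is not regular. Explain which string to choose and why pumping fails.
Language: L = {w | w is a palindrome over {a,b}} (strings that read the same forwards and backwards)
Step 1: Assume for contradiction that L is regular, with pumping length p.
Step 2: Choose s = a^p b a^p. Then s ∈ L (it reads the same forwards and backwards) and |s| ≥ p.
Step 3: Consider any decomposition s = xyz with |xy| ≤ p and |y| > 0. Since |xy| ≤ p and the first p symbols of s are all a's, y = a^k for some k with 1 ≤ k ≤ p.
Step 4: Pumping up (i = 2): xy²z = a^(p+k) b a^p. Its reverse is a^p b a^(p+k) ≠ a^(p+k) b a^p (the single b is no longer in the middle), so xy²z is not a palindrome and xy²z ∉ L.
This contradicts the pumping lemma, so L is not regular.

Final answer: Choose s = a^p b a^p. Since |xy| ≤ p, y = a^k with k ≥ 1. Then xy²z = a^(p+k) b a^p is not a palindrome, so ∉ L.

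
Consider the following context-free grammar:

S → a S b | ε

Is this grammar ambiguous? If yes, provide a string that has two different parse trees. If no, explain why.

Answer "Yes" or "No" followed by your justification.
At every step exactly one production applies: if the remaining string to generate is non-empty it starts with a and ends with b, forcing S → a S b; if it is empty, S → ε is forced. Hence each string a^n b^n has exactly one derivation (S → a S b applied n times, then S → ε) and one parse tree.

Final answer: No - the grammar is unambiguous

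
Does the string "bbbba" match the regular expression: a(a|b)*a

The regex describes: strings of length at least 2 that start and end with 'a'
No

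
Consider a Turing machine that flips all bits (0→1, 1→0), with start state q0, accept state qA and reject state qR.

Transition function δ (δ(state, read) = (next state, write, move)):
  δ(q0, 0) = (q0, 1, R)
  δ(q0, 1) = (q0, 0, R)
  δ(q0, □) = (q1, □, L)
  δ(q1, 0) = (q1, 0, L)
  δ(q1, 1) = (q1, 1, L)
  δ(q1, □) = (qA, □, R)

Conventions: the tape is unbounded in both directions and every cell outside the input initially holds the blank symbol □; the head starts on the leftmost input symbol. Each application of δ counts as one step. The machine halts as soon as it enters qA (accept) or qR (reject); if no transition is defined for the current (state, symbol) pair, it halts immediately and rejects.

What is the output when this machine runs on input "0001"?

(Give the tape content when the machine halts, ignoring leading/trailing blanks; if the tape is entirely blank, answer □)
Step 0: [q0]0001 (head at position 0)
Step 1: δ(q0, 0) = (q0, 1, R)  ⊢  1[q0]001 (head at position 1)
Step 2: δ(q0, 0) = (q0, 1, R)  ⊢  11[q0]01 (head at position 2)
Step 3: δ(q0, 0) = (q0, 1, R)  ⊢  111[q0]1 (head at position 3)
Step 4: δ(q0, 1) = (q0, 0, R)  ⊢  1110[q0]□ (head at position 4)
Step 5: δ(q0, □) = (q1, □, L)  ⊢  111[q1]0□ (head at position 3)
Step 6: δ(q1, 0) = (q1, 0, L)  ⊢  11[q1]10□ (head at position 2)
Step 7: δ(q1, 1) = (q1, 1, L)  ⊢  1[q1]110□ (head at position 1)
Step 8: δ(q1, 1) = (q1, 1, L)  ⊢  [q1]1110□ (head at position 0)
Step 9: δ(q1, 1) = (q1, 1, L)  ⊢  [q1]□1110□ (head at position -1)
Step 10: δ(q1, □) = (qA, □, R)  ⊢  □[qA]1110□ (head at position 0)
The machine is in qA, so it halts and accepts.
Tape content when halted (ignoring surrounding blanks): 1110

Final answer: Output: 1110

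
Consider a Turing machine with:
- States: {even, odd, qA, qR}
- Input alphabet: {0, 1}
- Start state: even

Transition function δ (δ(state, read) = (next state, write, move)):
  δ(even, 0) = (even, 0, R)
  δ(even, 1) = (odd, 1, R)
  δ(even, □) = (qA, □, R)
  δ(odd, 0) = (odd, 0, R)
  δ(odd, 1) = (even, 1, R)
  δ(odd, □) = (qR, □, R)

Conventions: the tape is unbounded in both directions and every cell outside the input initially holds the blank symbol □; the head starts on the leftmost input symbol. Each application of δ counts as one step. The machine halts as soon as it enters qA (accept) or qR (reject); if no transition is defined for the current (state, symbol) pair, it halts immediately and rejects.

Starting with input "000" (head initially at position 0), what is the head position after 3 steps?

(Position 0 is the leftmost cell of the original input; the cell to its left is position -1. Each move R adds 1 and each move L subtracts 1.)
Step 0: [even]000 (head at position 0)
Step 1: δ(even, 0) = (even, 0, R)  ⊢  0[even]00 (head at position 1)
Step 2: δ(even, 0) = (even, 0, R)  ⊢  00[even]0 (head at position 2)
Step 3: δ(even, 0) = (even, 0, R)  ⊢  000[even]□ (head at position 3)
Head position after 3 steps: 3

Final answer: Position 3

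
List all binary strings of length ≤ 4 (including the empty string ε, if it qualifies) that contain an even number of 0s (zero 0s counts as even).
Checking every binary string of length 0 to 4:
  Length 0: accepted: ε | rejected: (none)
  Length 1: accepted: 1 | rejected: 0
  Length 2: accepted: 00, 11 | rejected: 01, 10
  Length 3: accepted: 001, 010, 100, 111 | rejected: 000, 011, 101, 110
  Length 4: accepted: 0000, 0011, 0101, 0110, 1001, 1010, 1100, 1111 | rejected: 0001, 0010, 0100, 0111, 1000, 1011, 1101, 1110
Total: 16 string(s).

Final answer: ε, 1, 00, 11, 001, 010, 100, 111, 0000, 0011, 0101, 0110, 1001, 1010, 1100, 1111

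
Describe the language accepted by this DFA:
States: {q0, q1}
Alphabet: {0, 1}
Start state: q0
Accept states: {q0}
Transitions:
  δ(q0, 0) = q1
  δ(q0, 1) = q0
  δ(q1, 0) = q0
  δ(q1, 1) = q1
Analyzing the DFA structure:
Start state: q0
Accept states: {q0}
Interpreting what each state remembers (checking against the transitions):
  q0: an even number of 0s has been read so far
  q1: an odd number of 0s has been read so far
  δ(q0, 0): in q0 (an even number of 0s has been read so far), after reading 0 we have: an odd number of 0s has been read so far → q1
  δ(q0, 1): in q0 (an even number of 0s has been read so far), after reading 1 we have: an even number of 0s has been read so far → q0
  δ(q1, 0): in q1 (an odd number of 0s has been read so far), after reading 0 we have: an even number of 0s has been read so far → q0
  δ(q1, 1): in q1 (an odd number of 0s has been read so far), after reading 1 we have: an odd number of 0s has been read so far → q1
A string is accepted iff it ends in {q0}, i.e. an even number of 0s has been read so far.
Language: All binary strings with an even number of 0s

Final answer: All binary strings with an even number of 0s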